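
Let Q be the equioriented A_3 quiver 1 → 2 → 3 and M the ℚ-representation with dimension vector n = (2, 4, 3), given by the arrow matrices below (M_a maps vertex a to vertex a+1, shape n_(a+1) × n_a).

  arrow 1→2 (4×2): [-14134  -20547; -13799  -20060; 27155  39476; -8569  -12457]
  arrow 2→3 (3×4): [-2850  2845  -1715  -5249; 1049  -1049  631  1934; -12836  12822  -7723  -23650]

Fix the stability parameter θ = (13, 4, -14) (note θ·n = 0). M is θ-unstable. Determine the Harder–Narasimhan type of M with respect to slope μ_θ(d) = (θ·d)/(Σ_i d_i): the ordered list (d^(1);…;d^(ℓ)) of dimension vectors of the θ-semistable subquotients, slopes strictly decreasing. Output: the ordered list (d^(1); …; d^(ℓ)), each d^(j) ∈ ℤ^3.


Interval decomposition of M: I[1,3]^2, I[2,2], I[2,3].
HN type (ℓ=3): μ^(1)=4; μ^(2)=1; μ^(3)=-5

((0, 1, 0); (2, 2, 2); (0, 1, 1))


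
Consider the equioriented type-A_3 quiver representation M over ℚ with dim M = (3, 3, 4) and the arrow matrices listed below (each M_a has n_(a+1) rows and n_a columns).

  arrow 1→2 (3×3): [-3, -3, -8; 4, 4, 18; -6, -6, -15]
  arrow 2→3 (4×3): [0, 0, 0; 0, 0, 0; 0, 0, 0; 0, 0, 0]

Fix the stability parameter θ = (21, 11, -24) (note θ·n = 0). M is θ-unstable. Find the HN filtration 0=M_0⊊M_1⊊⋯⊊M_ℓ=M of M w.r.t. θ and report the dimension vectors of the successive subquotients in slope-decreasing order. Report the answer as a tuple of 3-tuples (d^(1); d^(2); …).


Barcode: M ≅ I[1,1], I[1,2]^2, I[2,2], I[3,3]^4. HN layers by μ_θ (4 steps, strictly decreasing):
  μ^(1)=21; μ^(2)=16; μ^(3)=11; μ^(4)=-24

((1, 0, 0); (2, 2, 0); (0, 1, 0); (0, 0, 4))


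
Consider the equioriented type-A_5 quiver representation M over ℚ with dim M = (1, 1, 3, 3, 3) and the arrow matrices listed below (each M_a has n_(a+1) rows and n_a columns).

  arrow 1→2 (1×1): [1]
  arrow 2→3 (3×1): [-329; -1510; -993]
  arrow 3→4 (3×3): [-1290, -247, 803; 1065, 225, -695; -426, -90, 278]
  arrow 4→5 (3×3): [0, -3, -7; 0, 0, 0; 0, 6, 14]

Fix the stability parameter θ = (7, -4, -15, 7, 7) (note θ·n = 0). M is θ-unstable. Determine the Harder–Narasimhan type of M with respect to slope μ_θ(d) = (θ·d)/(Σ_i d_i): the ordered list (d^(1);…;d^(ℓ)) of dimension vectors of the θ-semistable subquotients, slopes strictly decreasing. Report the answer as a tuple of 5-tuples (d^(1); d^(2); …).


Interval decomposition of M: I[1,4], I[3,3], I[3,5], I[4,4], I[5,5]^2.
HN type (ℓ=3): μ^(1)=7; μ^(2)=-4; μ^(3)=-15

((0, 0, 0, 3, 3); (1, 1, 1, 0, 0); (0, 0, 2, 0, 0))


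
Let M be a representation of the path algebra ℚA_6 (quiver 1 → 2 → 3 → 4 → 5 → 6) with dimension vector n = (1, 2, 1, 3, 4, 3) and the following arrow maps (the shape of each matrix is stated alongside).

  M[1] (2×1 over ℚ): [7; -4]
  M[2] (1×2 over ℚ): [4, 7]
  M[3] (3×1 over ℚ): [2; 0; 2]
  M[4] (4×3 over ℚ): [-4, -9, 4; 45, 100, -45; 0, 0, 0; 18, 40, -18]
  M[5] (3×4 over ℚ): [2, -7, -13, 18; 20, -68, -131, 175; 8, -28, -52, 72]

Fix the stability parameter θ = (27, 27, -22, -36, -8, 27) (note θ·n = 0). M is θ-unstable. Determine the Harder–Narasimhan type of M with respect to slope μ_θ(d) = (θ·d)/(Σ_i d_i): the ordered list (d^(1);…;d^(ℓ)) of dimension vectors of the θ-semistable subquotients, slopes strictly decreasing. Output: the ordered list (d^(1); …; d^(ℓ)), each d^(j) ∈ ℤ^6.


Via rank(M_{q-1}∘⋯∘M_p): M ≅ I[1,2], I[2,4], I[4,5], I[4,6], I[5,5], I[5,6], I[6,6].
μ_θ-semistable layers: μ^(1)=27; μ^(2)=-8; μ^(3)=-31/3; μ^(4)=-36

((1, 1, 0, 0, 0, 3); (0, 0, 0, 0, 4, 0); (0, 1, 1, 1, 0, 0); (0, 0, 0, 2, 0, 0))


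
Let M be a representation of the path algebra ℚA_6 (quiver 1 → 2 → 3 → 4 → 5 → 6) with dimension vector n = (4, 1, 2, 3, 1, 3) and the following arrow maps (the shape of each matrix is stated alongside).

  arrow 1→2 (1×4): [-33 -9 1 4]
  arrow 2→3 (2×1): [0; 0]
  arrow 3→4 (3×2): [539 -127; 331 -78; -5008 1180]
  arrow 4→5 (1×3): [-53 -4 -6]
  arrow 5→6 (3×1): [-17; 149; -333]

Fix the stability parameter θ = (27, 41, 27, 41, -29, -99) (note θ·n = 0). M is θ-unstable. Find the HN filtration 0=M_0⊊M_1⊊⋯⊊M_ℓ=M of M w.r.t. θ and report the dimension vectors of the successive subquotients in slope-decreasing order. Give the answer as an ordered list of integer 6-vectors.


Barcode: M ≅ I[1,1]^3, I[1,2], I[3,4], I[3,6], I[4,4], I[6,6]^2. HN layers by μ_θ (4 steps, strictly decreasing):
  μ^(1)=41; μ^(2)=27; μ^(3)=-15; μ^(4)=-99

((0, 1, 0, 2, 0, 0); (4, 0, 1, 0, 0, 0); (0, 0, 1, 1, 1, 1); (0, 0, 0, 0, 0, 2))


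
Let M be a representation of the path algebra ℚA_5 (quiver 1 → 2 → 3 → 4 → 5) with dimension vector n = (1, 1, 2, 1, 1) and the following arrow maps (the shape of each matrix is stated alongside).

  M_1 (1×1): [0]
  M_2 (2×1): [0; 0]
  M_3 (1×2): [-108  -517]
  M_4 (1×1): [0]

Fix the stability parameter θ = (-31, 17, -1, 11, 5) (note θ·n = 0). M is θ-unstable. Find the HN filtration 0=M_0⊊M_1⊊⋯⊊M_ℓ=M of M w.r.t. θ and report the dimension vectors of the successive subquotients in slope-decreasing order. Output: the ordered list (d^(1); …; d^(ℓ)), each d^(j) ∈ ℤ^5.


Via rank(M_{q-1}∘⋯∘M_p): M ≅ I[1,1], I[2,2], I[3,3], I[3,4], I[5,5].
μ_θ-semistable layers: μ^(1)=17; μ^(2)=11; μ^(3)=5; μ^(4)=-1; μ^(5)=-31

((0, 1, 0, 0, 0); (0, 0, 0, 1, 0); (0, 0, 0, 0, 1); (0, 0, 2, 0, 0); (1, 0, 0, 0, 0))


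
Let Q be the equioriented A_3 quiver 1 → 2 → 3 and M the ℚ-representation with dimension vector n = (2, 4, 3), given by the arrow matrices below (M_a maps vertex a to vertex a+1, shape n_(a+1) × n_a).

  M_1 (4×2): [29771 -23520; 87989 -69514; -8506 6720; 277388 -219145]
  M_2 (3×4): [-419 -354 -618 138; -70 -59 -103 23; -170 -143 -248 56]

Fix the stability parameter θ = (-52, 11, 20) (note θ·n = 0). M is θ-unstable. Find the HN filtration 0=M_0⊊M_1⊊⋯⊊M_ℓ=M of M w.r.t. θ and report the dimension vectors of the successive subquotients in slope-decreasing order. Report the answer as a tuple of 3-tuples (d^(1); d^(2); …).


Via rank(M_{q-1}∘⋯∘M_p): M ≅ I[1,3]^2, I[2,2], I[2,3].
μ_θ-semistable layers: μ^(1)=20; μ^(2)=11; μ^(3)=-52

((0, 0, 3); (0, 4, 0); (2, 0, 0))


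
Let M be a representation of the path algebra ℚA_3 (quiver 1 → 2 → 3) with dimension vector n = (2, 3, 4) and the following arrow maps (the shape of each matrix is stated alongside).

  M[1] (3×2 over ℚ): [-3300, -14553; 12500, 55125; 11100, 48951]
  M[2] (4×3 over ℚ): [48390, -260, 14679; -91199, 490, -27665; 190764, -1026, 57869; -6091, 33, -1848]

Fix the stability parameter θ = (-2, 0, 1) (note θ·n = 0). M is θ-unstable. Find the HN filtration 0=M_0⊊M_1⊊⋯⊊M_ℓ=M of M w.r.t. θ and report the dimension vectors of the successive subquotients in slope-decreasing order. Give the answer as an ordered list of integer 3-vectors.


Barcode: M ≅ I[1,1], I[1,3], I[2,3]^2, I[3,3]. HN layers by μ_θ (3 steps, strictly decreasing):
  μ^(1)=1; μ^(2)=0; μ^(3)=-2

((0, 0, 4); (0, 3, 0); (2, 0, 0))


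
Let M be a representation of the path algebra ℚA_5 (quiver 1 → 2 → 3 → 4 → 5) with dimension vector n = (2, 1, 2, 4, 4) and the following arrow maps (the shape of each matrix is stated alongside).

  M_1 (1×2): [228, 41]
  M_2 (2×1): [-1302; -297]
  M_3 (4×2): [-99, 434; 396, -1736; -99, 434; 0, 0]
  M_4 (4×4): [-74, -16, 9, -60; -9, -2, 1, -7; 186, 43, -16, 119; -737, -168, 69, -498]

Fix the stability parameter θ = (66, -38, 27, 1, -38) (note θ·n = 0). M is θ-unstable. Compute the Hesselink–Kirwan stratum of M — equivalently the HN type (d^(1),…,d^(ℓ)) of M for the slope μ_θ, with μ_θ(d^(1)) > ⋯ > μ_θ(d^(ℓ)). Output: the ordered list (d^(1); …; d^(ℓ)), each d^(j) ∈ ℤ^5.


Via rank(M_{q-1}∘⋯∘M_p): M ≅ I[1,1], I[1,3], I[3,5], I[4,5]^3.
μ_θ-semistable layers: μ^(1)=66; μ^(2)=27; μ^(3)=14; μ^(4)=-10/3; μ^(5)=-37/2

((1, 0, 0, 0, 0); (0, 0, 1, 0, 0); (1, 1, 0, 0, 0); (0, 0, 1, 1, 1); (0, 0, 0, 3, 3))


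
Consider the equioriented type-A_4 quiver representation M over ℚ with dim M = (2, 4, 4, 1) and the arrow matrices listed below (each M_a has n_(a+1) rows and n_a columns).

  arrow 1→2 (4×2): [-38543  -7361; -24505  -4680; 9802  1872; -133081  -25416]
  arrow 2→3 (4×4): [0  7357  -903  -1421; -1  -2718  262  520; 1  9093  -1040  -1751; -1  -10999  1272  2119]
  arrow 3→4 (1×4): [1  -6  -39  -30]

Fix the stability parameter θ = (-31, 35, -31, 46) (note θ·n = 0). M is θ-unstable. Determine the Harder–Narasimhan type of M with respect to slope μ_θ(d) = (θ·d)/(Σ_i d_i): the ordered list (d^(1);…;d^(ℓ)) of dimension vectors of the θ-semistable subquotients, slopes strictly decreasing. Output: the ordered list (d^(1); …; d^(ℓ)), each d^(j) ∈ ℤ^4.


Via rank(M_{q-1}∘⋯∘M_p): M ≅ I[1,3], I[1,4], I[2,3]^2.
μ_θ-semistable layers: μ^(1)=46; μ^(2)=2; μ^(3)=-31

((0, 0, 0, 1); (0, 4, 4, 0); (2, 0, 0, 0))


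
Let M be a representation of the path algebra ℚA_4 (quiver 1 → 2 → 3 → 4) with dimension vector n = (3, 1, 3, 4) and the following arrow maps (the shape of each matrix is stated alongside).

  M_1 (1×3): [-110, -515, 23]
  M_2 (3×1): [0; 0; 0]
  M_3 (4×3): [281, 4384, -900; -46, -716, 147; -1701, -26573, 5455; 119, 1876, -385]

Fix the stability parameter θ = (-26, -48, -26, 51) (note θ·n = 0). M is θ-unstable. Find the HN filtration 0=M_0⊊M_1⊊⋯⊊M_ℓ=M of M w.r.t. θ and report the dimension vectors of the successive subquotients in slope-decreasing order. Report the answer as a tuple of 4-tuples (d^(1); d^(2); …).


Interval decomposition of M: I[1,1]^2, I[1,2], I[3,4]^3, I[4,4].
HN type (ℓ=3): μ^(1)=51; μ^(2)=-26; μ^(3)=-37

((0, 0, 0, 4); (2, 0, 3, 0); (1, 1, 0, 0))


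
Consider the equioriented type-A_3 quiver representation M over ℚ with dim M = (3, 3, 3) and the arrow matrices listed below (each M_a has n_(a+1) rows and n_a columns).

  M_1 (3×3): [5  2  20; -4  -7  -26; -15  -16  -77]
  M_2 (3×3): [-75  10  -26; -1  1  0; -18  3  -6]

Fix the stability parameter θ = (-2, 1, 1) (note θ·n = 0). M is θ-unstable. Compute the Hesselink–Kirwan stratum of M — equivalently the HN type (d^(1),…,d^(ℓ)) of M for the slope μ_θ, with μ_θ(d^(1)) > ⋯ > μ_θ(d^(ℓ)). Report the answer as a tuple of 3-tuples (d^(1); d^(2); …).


Via rank(M_{q-1}∘⋯∘M_p): M ≅ I[1,2], I[1,3]^2, I[3,3].
μ_θ-semistable layers: μ^(1)=1; μ^(2)=-2

((0, 3, 3); (3, 0, 0))


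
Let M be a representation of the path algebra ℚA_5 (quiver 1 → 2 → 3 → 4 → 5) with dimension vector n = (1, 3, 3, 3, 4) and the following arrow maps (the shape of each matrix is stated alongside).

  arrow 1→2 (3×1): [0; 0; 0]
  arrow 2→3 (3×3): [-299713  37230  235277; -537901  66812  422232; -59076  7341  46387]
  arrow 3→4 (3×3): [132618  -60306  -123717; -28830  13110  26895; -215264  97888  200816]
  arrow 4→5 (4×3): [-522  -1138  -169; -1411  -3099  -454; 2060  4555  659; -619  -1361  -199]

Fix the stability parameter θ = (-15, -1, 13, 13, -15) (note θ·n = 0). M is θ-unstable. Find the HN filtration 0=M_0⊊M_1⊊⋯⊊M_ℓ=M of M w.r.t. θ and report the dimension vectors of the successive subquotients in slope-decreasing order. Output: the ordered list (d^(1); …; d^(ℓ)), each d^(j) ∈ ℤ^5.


Interval decomposition of M: I[1,1], I[2,3]^2, I[2,5], I[4,5]^2, I[5,5].
HN type (ℓ=4): μ^(1)=13; μ^(2)=11/3; μ^(3)=-1; μ^(4)=-15

((0, 0, 2, 0, 0); (0, 0, 1, 1, 1); (0, 3, 0, 2, 2); (1, 0, 0, 0, 1))


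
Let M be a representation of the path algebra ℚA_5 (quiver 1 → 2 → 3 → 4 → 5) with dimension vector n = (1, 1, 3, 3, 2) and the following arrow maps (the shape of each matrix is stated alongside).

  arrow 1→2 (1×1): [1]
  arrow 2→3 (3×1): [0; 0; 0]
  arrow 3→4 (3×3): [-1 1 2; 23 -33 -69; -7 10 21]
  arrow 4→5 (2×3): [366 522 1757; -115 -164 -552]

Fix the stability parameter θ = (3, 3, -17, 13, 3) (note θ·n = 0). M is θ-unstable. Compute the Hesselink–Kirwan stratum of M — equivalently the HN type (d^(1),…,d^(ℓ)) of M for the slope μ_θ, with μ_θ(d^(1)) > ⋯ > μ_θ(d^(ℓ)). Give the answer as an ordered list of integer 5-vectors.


Via rank(M_{q-1}∘⋯∘M_p): M ≅ I[1,2], I[3,4], I[3,5]^2.
μ_θ-semistable layers: μ^(1)=13; μ^(2)=8; μ^(3)=3; μ^(4)=-17

((0, 0, 0, 1, 0); (0, 0, 0, 2, 2); (1, 1, 0, 0, 0); (0, 0, 3, 0, 0))


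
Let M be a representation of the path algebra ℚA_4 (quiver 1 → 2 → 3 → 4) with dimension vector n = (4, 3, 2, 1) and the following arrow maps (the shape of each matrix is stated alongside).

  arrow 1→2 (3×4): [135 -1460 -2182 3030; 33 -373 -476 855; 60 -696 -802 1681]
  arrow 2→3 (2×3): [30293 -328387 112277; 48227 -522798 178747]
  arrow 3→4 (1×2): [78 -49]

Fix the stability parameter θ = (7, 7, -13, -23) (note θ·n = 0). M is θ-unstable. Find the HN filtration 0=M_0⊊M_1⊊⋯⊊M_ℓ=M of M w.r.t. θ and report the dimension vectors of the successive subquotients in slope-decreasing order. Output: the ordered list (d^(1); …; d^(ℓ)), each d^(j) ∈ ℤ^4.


Interval decomposition of M: I[1,1], I[1,2], I[1,3], I[1,4].
HN type (ℓ=3): μ^(1)=7; μ^(2)=1/3; μ^(3)=-11/2

((2, 1, 0, 0); (1, 1, 1, 0); (1, 1, 1, 1))


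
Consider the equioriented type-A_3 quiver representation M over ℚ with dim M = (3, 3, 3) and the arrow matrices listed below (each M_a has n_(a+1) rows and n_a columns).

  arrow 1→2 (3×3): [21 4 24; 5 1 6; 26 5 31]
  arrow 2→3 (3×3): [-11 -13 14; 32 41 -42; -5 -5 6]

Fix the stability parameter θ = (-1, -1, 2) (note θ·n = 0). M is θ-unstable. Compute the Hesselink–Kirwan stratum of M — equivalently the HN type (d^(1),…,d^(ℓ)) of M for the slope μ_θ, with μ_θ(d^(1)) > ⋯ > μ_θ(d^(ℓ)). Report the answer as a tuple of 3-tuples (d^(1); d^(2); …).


Interval decomposition of M: I[1,2], I[1,3]^2, I[3,3].
HN type (ℓ=2): μ^(1)=2; μ^(2)=-1

((0, 0, 3); (3, 3, 0))


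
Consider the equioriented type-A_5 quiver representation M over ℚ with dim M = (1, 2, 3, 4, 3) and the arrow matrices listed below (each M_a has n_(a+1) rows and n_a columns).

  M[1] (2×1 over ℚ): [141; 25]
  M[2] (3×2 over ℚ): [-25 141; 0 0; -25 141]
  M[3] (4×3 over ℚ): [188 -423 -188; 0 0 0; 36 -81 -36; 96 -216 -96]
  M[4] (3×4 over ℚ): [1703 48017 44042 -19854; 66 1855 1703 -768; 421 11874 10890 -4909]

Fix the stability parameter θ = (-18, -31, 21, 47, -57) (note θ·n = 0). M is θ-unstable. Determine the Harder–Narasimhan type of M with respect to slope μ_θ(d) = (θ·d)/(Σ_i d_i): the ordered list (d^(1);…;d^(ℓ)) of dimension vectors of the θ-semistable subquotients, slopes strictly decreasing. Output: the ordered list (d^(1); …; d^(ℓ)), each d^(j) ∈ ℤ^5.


Barcode: M ≅ I[1,2], I[2,3], I[3,3], I[3,5], I[4,4], I[4,5]^2. HN layers by μ_θ (6 steps, strictly decreasing):
  μ^(1)=47; μ^(2)=21; μ^(3)=11/3; μ^(4)=-5; μ^(5)=-49/2; μ^(6)=-31

((0, 0, 0, 1, 0); (0, 0, 2, 0, 0); (0, 0, 1, 1, 1); (0, 0, 0, 2, 2); (1, 1, 0, 0, 0); (0, 1, 0, 0, 0))


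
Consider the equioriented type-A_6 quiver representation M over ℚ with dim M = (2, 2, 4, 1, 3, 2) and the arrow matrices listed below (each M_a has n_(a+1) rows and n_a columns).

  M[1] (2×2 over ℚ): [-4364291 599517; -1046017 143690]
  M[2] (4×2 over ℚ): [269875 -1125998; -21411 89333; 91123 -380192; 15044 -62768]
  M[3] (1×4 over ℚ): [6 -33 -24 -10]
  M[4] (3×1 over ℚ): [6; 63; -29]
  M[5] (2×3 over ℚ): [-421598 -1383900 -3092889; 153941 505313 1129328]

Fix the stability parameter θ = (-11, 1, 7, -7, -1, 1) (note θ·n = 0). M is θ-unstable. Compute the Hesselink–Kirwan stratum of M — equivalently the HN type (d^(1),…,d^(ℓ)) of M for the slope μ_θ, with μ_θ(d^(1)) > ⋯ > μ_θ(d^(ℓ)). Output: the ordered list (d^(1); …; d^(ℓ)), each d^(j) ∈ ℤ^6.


Via rank(M_{q-1}∘⋯∘M_p): M ≅ I[1,3], I[1,6], I[3,3]^2, I[5,5], I[5,6].
μ_θ-semistable layers: μ^(1)=7; μ^(2)=1; μ^(3)=0; μ^(4)=-1; μ^(5)=-11

((0, 0, 3, 0, 0, 0); (0, 1, 0, 0, 0, 2); (0, 1, 1, 1, 1, 0); (0, 0, 0, 0, 2, 0); (2, 0, 0, 0, 0, 0))


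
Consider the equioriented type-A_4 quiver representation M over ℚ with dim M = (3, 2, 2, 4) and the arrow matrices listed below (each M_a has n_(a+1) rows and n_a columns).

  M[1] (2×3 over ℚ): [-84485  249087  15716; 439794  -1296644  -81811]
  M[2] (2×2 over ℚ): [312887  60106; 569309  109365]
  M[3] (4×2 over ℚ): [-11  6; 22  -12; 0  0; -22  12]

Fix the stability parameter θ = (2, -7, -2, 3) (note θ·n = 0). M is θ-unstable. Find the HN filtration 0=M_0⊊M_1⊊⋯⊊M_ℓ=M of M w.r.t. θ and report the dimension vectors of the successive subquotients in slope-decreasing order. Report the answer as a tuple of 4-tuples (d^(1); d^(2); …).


Via rank(M_{q-1}∘⋯∘M_p): M ≅ I[1,1], I[1,3], I[1,4], I[4,4]^3.
μ_θ-semistable layers: μ^(1)=3; μ^(2)=2; μ^(3)=-2; μ^(4)=-5/2

((0, 0, 0, 4); (1, 0, 0, 0); (0, 0, 2, 0); (2, 2, 0, 0))


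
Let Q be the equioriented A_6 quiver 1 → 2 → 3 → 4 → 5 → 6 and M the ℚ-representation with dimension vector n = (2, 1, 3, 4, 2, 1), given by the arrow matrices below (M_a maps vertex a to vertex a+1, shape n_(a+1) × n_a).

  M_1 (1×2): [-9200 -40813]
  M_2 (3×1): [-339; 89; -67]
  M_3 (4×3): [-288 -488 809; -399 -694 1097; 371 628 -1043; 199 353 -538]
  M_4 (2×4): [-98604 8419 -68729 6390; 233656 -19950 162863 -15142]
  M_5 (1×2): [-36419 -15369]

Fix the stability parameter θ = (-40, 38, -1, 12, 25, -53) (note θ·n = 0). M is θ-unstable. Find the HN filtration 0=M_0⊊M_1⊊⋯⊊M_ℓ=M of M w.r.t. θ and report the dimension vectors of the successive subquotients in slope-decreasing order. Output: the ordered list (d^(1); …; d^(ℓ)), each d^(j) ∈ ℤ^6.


Barcode: M ≅ I[1,1], I[1,4], I[3,5], I[3,6], I[4,4]. HN layers by μ_θ (6 steps, strictly decreasing):
  μ^(1)=25; μ^(2)=49/3; μ^(3)=12; μ^(4)=-1; μ^(5)=-17/4; μ^(6)=-40

((0, 0, 0, 0, 1, 0); (0, 1, 1, 1, 0, 0); (0, 0, 0, 2, 0, 0); (0, 0, 1, 0, 0, 0); (0, 0, 1, 1, 1, 1); (2, 0, 0, 0, 0, 0))


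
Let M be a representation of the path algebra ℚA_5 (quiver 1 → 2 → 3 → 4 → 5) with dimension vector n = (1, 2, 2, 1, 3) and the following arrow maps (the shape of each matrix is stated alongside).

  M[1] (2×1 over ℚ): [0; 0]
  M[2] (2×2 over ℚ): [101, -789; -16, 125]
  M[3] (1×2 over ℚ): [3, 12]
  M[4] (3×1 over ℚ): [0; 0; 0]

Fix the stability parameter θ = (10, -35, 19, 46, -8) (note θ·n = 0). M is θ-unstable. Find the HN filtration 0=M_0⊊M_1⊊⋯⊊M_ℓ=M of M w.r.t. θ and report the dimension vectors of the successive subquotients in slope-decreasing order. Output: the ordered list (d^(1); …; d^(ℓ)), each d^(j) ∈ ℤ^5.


Via rank(M_{q-1}∘⋯∘M_p): M ≅ I[1,1], I[2,3], I[2,4], I[5,5]^3.
μ_θ-semistable layers: μ^(1)=46; μ^(2)=19; μ^(3)=10; μ^(4)=-8; μ^(5)=-35

((0, 0, 0, 1, 0); (0, 0, 2, 0, 0); (1, 0, 0, 0, 0); (0, 0, 0, 0, 3); (0, 2, 0, 0, 0))


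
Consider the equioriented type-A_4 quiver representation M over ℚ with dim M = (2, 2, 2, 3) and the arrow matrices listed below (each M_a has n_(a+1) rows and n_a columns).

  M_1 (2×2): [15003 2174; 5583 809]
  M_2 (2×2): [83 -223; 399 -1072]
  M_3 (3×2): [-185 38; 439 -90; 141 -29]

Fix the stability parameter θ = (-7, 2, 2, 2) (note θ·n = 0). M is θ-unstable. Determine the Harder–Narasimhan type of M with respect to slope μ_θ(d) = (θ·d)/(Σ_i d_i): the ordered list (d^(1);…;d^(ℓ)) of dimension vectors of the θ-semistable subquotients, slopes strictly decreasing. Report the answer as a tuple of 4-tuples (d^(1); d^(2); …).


Barcode: M ≅ I[1,4]^2, I[4,4]. HN layers by μ_θ (2 steps, strictly decreasing):
  μ^(1)=2; μ^(2)=-7

((0, 2, 2, 3); (2, 0, 0, 0))


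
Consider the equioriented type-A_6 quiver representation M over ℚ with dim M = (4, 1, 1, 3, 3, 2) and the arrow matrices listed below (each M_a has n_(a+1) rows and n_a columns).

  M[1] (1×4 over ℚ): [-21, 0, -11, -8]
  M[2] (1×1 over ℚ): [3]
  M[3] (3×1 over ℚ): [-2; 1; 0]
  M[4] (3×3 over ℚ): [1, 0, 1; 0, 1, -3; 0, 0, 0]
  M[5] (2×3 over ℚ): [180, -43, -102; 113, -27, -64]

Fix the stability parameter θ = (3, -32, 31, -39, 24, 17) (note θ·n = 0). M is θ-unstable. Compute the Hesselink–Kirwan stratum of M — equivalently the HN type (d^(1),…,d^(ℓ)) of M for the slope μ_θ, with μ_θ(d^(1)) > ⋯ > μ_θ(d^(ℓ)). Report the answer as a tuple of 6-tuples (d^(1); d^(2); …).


Via rank(M_{q-1}∘⋯∘M_p): M ≅ I[1,1]^3, I[1,6], I[4,4], I[4,6], I[5,5].
μ_θ-semistable layers: μ^(1)=24; μ^(2)=41/2; μ^(3)=3; μ^(4)=-4; μ^(5)=-29/2; μ^(6)=-39

((0, 0, 0, 0, 1, 0); (0, 0, 0, 0, 2, 2); (3, 0, 0, 0, 0, 0); (0, 0, 1, 1, 0, 0); (1, 1, 0, 0, 0, 0); (0, 0, 0, 2, 0, 0))


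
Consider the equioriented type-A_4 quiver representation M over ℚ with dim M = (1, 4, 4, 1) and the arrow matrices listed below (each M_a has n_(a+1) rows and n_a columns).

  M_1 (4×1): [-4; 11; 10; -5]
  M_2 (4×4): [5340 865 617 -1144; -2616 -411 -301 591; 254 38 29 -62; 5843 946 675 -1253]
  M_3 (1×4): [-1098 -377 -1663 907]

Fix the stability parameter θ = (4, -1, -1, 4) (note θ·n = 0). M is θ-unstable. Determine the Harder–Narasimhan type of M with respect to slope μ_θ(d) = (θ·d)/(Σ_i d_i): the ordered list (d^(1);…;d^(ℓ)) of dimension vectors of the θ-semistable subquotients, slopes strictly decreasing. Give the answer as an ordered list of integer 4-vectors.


Interval decomposition of M: I[1,4], I[2,3]^3.
HN type (ℓ=3): μ^(1)=4; μ^(2)=2/3; μ^(3)=-1

((0, 0, 0, 1); (1, 1, 1, 0); (0, 3, 3, 0))


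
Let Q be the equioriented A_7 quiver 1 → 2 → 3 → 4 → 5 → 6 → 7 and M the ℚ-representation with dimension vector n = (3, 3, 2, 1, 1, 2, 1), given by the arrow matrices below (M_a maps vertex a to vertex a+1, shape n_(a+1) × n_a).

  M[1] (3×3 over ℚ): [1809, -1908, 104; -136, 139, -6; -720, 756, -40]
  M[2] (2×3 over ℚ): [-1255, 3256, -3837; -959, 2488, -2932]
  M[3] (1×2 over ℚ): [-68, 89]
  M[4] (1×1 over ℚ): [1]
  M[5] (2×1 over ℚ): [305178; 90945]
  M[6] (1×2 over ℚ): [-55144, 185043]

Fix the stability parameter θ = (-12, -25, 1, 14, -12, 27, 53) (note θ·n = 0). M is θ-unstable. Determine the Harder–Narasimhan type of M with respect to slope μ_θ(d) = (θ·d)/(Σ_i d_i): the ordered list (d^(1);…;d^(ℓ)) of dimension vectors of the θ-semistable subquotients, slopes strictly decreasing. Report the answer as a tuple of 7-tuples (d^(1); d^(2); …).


Via rank(M_{q-1}∘⋯∘M_p): M ≅ I[1,1], I[1,3], I[1,7], I[2,2], I[6,6].
μ_θ-semistable layers: μ^(1)=53; μ^(2)=27; μ^(3)=1; μ^(4)=-12; μ^(5)=-37/2; μ^(6)=-25

((0, 0, 0, 0, 0, 0, 1); (0, 0, 0, 0, 0, 2, 0); (0, 0, 2, 1, 1, 0, 0); (1, 0, 0, 0, 0, 0, 0); (2, 2, 0, 0, 0, 0, 0); (0, 1, 0, 0, 0, 0, 0))


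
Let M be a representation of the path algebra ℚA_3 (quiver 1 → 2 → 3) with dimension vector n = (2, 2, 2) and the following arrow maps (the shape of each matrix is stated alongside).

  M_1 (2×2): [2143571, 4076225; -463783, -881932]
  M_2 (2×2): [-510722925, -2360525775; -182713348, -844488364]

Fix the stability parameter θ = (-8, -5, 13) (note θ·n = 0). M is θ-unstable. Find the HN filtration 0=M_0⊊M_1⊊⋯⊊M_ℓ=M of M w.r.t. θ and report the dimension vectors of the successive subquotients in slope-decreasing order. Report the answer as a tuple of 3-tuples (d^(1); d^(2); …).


Via rank(M_{q-1}∘⋯∘M_p): M ≅ I[1,2], I[1,3], I[3,3].
μ_θ-semistable layers: μ^(1)=13; μ^(2)=-5; μ^(3)=-8

((0, 0, 2); (0, 2, 0); (2, 0, 0))


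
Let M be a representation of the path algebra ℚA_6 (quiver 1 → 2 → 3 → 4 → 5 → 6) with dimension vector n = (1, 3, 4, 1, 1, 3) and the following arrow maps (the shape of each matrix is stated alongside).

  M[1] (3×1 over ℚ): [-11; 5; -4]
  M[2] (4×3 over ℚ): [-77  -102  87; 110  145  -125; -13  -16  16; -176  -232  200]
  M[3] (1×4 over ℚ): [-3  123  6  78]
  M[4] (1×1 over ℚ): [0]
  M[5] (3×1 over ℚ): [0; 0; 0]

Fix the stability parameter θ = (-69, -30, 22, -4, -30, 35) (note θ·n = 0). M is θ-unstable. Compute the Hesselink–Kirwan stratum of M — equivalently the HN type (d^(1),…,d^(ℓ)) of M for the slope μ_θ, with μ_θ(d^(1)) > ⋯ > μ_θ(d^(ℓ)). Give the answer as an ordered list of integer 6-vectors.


Barcode: M ≅ I[1,3], I[2,3], I[2,4], I[3,3], I[5,5], I[6,6]^3. HN layers by μ_θ (5 steps, strictly decreasing):
  μ^(1)=35; μ^(2)=22; μ^(3)=9; μ^(4)=-30; μ^(5)=-69

((0, 0, 0, 0, 0, 3); (0, 0, 3, 0, 0, 0); (0, 0, 1, 1, 0, 0); (0, 3, 0, 0, 1, 0); (1, 0, 0, 0, 0, 0))


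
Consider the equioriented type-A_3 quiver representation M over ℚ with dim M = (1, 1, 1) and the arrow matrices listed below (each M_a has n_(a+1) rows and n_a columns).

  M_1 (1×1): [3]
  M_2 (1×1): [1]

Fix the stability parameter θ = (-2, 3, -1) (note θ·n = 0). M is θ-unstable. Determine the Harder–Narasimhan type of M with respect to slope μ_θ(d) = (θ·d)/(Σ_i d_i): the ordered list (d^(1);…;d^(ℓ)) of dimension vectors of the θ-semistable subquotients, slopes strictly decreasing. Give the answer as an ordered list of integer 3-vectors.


Barcode: M ≅ I[1,3]. HN layers by μ_θ (2 steps, strictly decreasing):
  μ^(1)=1; μ^(2)=-2

((0, 1, 1); (1, 0, 0))


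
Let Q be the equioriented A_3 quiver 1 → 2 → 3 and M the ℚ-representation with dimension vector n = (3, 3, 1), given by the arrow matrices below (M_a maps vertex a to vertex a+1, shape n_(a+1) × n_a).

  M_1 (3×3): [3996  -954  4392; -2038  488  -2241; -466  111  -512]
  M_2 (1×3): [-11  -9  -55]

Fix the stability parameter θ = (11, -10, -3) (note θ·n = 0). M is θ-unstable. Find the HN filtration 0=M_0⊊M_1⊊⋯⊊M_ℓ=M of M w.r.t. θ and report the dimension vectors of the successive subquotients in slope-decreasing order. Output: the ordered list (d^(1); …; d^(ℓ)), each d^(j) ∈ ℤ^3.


Barcode: M ≅ I[1,1], I[1,2], I[1,3], I[2,2]. HN layers by μ_θ (4 steps, strictly decreasing):
  μ^(1)=11; μ^(2)=1/2; μ^(3)=-2/3; μ^(4)=-10

((1, 0, 0); (1, 1, 0); (1, 1, 1); (0, 1, 0))


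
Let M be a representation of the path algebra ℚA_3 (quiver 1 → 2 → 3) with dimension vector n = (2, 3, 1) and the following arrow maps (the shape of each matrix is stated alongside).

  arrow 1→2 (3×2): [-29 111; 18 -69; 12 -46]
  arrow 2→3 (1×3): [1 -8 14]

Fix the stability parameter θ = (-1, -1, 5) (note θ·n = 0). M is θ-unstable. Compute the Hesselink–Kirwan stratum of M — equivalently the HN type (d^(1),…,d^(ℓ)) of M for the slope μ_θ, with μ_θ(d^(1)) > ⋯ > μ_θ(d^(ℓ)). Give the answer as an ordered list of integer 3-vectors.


Barcode: M ≅ I[1,2], I[1,3], I[2,2]. HN layers by μ_θ (2 steps, strictly decreasing):
  μ^(1)=5; μ^(2)=-1

((0, 0, 1); (2, 3, 0))


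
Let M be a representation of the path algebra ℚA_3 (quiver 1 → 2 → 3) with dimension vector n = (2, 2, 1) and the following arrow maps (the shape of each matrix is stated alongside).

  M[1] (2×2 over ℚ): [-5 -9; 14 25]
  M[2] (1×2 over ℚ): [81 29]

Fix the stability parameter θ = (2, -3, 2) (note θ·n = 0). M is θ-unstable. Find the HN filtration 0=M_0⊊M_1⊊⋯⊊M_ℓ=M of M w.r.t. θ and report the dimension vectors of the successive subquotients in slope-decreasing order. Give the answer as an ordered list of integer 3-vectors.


Barcode: M ≅ I[1,2], I[1,3]. HN layers by μ_θ (2 steps, strictly decreasing):
  μ^(1)=2; μ^(2)=-1/2

((0, 0, 1); (2, 2, 0))


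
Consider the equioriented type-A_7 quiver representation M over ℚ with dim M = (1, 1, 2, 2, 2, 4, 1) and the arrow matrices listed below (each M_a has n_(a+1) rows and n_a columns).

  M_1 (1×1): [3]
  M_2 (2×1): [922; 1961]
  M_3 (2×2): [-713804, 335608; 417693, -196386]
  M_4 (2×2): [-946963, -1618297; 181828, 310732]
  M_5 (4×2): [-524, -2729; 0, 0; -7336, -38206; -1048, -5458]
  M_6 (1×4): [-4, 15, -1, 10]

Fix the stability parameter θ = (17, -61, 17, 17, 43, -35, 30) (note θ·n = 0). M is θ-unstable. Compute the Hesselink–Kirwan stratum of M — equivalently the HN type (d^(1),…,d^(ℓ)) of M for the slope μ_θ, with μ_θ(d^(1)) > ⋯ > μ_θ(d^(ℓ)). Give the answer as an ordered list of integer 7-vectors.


Barcode: M ≅ I[1,3], I[3,5], I[4,4], I[5,7], I[6,6]^3. HN layers by μ_θ (6 steps, strictly decreasing):
  μ^(1)=43; μ^(2)=30; μ^(3)=17; μ^(4)=4; μ^(5)=-22; μ^(6)=-35

((0, 0, 0, 0, 1, 0, 0); (0, 0, 0, 0, 0, 0, 1); (0, 0, 2, 2, 0, 0, 0); (0, 0, 0, 0, 1, 1, 0); (1, 1, 0, 0, 0, 0, 0); (0, 0, 0, 0, 0, 3, 0))


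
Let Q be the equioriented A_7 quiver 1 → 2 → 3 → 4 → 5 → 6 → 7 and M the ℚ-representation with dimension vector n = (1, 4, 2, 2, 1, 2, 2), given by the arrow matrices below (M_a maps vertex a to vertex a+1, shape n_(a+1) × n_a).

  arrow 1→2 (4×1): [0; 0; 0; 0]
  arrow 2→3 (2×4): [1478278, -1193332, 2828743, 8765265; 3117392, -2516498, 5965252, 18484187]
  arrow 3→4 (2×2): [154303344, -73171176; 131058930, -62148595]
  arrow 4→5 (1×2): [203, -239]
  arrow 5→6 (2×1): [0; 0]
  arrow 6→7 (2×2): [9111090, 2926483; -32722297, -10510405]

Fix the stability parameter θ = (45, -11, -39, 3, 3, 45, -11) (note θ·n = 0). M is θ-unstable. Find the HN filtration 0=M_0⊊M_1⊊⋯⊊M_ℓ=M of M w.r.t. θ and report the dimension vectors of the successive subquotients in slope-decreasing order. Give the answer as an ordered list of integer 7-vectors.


Via rank(M_{q-1}∘⋯∘M_p): M ≅ I[1,1], I[2,2]^2, I[2,3], I[2,5], I[4,4], I[6,7]^2.
μ_θ-semistable layers: μ^(1)=45; μ^(2)=17; μ^(3)=3; μ^(4)=-11; μ^(5)=-25

((1, 0, 0, 0, 0, 0, 0); (0, 0, 0, 0, 0, 2, 2); (0, 0, 0, 2, 1, 0, 0); (0, 2, 0, 0, 0, 0, 0); (0, 2, 2, 0, 0, 0, 0))


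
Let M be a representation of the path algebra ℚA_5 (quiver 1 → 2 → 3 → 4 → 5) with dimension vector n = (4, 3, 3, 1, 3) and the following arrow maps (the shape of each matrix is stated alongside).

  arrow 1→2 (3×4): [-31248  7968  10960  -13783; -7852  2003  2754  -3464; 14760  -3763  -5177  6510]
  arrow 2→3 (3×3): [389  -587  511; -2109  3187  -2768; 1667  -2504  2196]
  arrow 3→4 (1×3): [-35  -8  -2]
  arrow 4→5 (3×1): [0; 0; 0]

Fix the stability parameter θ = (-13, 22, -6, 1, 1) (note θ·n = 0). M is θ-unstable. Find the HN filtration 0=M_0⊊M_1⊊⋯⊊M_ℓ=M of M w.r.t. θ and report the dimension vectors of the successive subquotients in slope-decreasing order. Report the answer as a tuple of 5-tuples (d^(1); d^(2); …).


Barcode: M ≅ I[1,1], I[1,3]^2, I[1,4], I[5,5]^3. HN layers by μ_θ (4 steps, strictly decreasing):
  μ^(1)=8; μ^(2)=17/3; μ^(3)=1; μ^(4)=-13

((0, 2, 2, 0, 0); (0, 1, 1, 1, 0); (0, 0, 0, 0, 3); (4, 0, 0, 0, 0))


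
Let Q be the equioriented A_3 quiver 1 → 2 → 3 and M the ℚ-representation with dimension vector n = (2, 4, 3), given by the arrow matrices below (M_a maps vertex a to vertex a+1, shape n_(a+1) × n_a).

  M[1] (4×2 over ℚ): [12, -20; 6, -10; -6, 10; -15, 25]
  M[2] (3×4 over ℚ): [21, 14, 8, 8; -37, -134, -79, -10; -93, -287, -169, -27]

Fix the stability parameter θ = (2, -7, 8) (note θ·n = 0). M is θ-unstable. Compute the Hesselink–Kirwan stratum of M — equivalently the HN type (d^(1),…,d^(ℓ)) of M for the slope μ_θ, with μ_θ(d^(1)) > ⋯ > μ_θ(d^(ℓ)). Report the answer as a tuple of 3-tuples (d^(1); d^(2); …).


Interval decomposition of M: I[1,1], I[1,3], I[2,2], I[2,3]^2.
HN type (ℓ=4): μ^(1)=8; μ^(2)=2; μ^(3)=-5/2; μ^(4)=-7

((0, 0, 3); (1, 0, 0); (1, 1, 0); (0, 3, 0))


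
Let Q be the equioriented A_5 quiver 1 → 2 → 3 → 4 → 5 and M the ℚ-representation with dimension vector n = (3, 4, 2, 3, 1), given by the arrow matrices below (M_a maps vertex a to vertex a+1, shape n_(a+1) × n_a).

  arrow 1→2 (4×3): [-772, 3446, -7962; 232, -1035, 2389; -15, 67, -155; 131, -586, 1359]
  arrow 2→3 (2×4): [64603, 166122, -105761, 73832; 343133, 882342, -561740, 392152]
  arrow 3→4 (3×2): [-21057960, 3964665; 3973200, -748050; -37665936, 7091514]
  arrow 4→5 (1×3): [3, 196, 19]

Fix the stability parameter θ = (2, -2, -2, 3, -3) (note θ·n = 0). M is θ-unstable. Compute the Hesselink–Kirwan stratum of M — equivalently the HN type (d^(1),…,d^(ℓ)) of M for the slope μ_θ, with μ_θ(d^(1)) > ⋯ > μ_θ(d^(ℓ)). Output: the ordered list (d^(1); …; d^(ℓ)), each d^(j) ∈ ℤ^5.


Barcode: M ≅ I[1,2]^2, I[1,3], I[2,5], I[4,4]^2. HN layers by μ_θ (4 steps, strictly decreasing):
  μ^(1)=3; μ^(2)=0; μ^(3)=-2/3; μ^(4)=-2

((0, 0, 0, 2, 0); (2, 2, 0, 1, 1); (1, 1, 1, 0, 0); (0, 1, 1, 0, 0))


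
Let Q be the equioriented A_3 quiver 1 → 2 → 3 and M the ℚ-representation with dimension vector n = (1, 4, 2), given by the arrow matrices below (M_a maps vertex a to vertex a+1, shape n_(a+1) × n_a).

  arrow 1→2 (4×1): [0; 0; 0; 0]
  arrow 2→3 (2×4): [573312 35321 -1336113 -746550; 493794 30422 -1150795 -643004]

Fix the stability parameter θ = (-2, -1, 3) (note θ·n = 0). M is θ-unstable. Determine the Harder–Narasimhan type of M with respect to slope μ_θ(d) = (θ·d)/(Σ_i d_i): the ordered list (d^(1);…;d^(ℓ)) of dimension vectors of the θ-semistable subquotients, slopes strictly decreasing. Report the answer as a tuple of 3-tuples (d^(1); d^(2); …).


Interval decomposition of M: I[1,1], I[2,2]^2, I[2,3]^2.
HN type (ℓ=3): μ^(1)=3; μ^(2)=-1; μ^(3)=-2

((0, 0, 2); (0, 4, 0); (1, 0, 0))


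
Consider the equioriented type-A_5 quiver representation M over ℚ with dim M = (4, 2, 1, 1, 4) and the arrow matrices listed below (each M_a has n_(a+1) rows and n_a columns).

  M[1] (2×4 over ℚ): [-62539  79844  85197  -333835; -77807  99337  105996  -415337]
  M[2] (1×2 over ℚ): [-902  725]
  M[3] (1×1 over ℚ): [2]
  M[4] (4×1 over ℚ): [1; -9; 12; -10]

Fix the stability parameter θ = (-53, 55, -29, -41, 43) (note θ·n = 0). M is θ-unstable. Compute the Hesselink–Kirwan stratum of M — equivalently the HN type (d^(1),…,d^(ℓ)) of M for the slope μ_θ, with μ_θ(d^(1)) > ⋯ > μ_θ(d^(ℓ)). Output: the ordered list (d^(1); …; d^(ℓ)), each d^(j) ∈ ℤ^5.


Via rank(M_{q-1}∘⋯∘M_p): M ≅ I[1,1]^2, I[1,2], I[1,5], I[5,5]^3.
μ_θ-semistable layers: μ^(1)=55; μ^(2)=43; μ^(3)=-5; μ^(4)=-53

((0, 1, 0, 0, 0); (0, 0, 0, 0, 4); (0, 1, 1, 1, 0); (4, 0, 0, 0, 0))


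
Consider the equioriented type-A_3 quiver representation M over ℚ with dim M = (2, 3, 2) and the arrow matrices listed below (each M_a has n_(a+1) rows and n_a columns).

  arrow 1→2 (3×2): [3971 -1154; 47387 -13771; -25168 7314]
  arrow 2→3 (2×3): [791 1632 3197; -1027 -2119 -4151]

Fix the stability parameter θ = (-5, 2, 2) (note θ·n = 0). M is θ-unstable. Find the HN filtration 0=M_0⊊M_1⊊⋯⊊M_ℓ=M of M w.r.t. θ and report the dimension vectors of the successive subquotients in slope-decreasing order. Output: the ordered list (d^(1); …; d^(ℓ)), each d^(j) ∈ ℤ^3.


Interval decomposition of M: I[1,3]^2, I[2,2].
HN type (ℓ=2): μ^(1)=2; μ^(2)=-5

((0, 3, 2); (2, 0, 0))


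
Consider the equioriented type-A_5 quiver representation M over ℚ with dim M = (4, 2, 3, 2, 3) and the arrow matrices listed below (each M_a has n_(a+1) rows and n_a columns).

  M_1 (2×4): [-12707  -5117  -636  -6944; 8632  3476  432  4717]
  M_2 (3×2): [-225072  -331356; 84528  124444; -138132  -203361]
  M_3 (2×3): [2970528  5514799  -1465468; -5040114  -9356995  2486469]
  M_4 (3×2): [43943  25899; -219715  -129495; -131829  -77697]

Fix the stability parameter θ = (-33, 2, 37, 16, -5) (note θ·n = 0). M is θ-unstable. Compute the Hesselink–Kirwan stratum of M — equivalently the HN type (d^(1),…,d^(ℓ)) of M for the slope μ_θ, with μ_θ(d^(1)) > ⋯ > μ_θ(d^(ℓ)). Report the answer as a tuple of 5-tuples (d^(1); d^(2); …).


Via rank(M_{q-1}∘⋯∘M_p): M ≅ I[1,1]^2, I[1,2], I[1,5], I[3,3], I[3,4], I[5,5]^2.
μ_θ-semistable layers: μ^(1)=37; μ^(2)=53/2; μ^(3)=16; μ^(4)=2; μ^(5)=-5; μ^(6)=-33

((0, 0, 1, 0, 0); (0, 0, 1, 1, 0); (0, 0, 1, 1, 1); (0, 2, 0, 0, 0); (0, 0, 0, 0, 2); (4, 0, 0, 0, 0))


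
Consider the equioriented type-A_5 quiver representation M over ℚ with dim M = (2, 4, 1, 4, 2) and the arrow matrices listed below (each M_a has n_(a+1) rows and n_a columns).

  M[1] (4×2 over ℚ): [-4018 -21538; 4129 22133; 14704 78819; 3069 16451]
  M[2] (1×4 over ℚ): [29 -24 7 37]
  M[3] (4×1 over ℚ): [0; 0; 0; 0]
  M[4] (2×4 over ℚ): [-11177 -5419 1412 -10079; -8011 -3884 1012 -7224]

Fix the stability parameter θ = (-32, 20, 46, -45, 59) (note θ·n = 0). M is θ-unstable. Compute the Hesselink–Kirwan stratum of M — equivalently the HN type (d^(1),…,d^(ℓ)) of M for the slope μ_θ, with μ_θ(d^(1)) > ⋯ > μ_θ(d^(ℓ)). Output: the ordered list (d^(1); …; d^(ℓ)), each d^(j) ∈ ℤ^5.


Interval decomposition of M: I[1,2], I[1,3], I[2,2]^2, I[4,4]^2, I[4,5]^2.
HN type (ℓ=5): μ^(1)=59; μ^(2)=46; μ^(3)=20; μ^(4)=-32; μ^(5)=-45

((0, 0, 0, 0, 2); (0, 0, 1, 0, 0); (0, 4, 0, 0, 0); (2, 0, 0, 0, 0); (0, 0, 0, 4, 0))


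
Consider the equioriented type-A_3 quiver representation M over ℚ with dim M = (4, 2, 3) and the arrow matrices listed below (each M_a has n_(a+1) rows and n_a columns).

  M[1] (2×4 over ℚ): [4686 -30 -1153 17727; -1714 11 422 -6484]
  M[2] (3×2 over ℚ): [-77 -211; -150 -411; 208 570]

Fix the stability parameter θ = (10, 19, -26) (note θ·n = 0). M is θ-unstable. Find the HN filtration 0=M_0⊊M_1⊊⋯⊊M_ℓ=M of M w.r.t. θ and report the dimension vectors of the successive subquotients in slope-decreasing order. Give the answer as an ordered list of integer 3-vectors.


Barcode: M ≅ I[1,1]^2, I[1,3]^2, I[3,3]. HN layers by μ_θ (3 steps, strictly decreasing):
  μ^(1)=10; μ^(2)=1; μ^(3)=-26

((2, 0, 0); (2, 2, 2); (0, 0, 1))


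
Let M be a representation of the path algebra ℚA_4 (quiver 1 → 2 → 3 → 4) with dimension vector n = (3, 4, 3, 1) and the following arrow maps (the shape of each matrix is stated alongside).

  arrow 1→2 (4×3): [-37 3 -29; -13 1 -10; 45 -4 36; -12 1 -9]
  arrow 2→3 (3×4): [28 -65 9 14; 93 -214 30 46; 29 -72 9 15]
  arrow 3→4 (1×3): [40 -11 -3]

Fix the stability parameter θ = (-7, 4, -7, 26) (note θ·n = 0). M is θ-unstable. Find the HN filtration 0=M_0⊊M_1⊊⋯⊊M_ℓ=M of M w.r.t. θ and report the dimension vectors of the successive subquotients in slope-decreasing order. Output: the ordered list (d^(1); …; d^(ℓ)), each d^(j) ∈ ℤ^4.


Interval decomposition of M: I[1,2], I[1,3], I[1,4], I[2,3].
HN type (ℓ=4): μ^(1)=26; μ^(2)=4; μ^(3)=-3/2; μ^(4)=-7

((0, 0, 0, 1); (0, 1, 0, 0); (0, 3, 3, 0); (3, 0, 0, 0))


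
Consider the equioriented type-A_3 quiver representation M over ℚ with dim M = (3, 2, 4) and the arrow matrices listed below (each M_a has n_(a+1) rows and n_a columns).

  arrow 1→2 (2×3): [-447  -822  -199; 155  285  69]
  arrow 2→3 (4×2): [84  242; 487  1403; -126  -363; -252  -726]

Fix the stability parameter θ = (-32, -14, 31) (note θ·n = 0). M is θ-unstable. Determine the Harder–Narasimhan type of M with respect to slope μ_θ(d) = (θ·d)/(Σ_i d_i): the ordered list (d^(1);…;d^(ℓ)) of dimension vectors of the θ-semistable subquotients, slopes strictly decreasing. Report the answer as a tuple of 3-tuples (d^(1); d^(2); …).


Via rank(M_{q-1}∘⋯∘M_p): M ≅ I[1,1], I[1,3]^2, I[3,3]^2.
μ_θ-semistable layers: μ^(1)=31; μ^(2)=-14; μ^(3)=-32

((0, 0, 4); (0, 2, 0); (3, 0, 0))


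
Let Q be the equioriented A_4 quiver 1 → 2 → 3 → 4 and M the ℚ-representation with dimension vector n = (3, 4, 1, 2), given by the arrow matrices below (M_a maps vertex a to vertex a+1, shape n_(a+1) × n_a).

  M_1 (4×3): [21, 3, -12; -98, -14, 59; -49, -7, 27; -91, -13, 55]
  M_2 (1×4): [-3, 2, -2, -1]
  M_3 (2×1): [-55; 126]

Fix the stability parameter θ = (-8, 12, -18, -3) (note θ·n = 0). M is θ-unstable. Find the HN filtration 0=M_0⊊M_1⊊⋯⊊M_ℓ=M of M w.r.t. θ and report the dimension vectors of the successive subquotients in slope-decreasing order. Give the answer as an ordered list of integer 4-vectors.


Interval decomposition of M: I[1,1], I[1,2], I[1,4], I[2,2]^2, I[4,4].
HN type (ℓ=3): μ^(1)=12; μ^(2)=-3; μ^(3)=-8

((0, 3, 0, 0); (0, 1, 1, 2); (3, 0, 0, 0))
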